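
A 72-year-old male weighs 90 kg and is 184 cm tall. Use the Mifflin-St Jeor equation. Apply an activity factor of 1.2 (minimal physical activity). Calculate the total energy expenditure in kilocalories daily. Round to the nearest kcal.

Mifflin-St Jeor (male): BMR = 10(90) + 6.25(184) − 5(72) + 5 = 900 + 1150 − 360 + 5 = 1695 kcal/day.
TEE = BMR × activity factor = 1695 × 1.2 = 2034 kcal/day.

2034 kilocalories daily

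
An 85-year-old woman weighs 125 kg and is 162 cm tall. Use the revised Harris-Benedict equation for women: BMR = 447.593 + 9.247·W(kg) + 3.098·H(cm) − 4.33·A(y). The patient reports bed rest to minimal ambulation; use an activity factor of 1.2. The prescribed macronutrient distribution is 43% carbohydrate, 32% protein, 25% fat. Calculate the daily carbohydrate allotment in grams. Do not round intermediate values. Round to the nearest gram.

Harris-Benedict: BMR = 447.593 + 9.247(125) + 3.098(162) − 4.33(85) = 1737.294 kcal/day.
TEE = 1737.294 × 1.2 = 2084.7528 kcal/day.
Carbohydrate energy = 43% × 2084.7528 = 896.4437 kcal.
Carbohydrate = 896.4437 ÷ 4 kcal/g = 224.1109 g.

224 g/day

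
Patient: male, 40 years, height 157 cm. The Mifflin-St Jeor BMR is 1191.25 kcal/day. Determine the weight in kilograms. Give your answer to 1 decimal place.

40.5 kg

1191.25 = 10·W + 6.25(157) − 5(40) + 5
10·W = 1191.25 − 786.25 = 405, so W = 40.5 kg.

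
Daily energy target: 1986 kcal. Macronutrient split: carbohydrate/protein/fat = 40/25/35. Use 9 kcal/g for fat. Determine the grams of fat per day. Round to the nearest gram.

77 g/day

Fat energy = 35% × 1986 = 695.1 kcal.
At 9 kcal/g: 695.1 ÷ 9 = 77.2333 g.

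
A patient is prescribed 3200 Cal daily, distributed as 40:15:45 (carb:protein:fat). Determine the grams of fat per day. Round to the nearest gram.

Fat energy = 45% × 3200 = 1440 kcal.
At 9 kcal/g: 1440 ÷ 9 = 160 g.

160 g/day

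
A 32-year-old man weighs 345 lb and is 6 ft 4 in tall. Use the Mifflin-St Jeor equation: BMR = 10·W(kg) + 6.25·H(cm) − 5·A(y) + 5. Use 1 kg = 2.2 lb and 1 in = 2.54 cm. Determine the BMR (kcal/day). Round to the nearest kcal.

2620 kcal/day

Convert to metric: weight = 345 ÷ 2.2 = 156.8182 kg; height = (6×12 + 4) × 2.54 = 76 × 2.54 = 193.04 cm.
Mifflin-St Jeor (male): BMR = 10(156.8182) + 6.25(193.04) − 5(32) + 5 = 1568.1818 + 1206.5 − 160 + 5 = 2619.6818 kcal/day.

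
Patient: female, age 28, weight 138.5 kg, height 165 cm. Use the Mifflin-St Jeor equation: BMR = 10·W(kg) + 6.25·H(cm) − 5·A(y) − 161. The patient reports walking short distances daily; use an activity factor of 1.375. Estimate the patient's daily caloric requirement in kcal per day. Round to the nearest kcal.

Mifflin-St Jeor (female): BMR = 10(138.5) + 6.25(165) − 5(28) − 161 = 1385 + 1031.25 − 140 − 161 = 2115.25 kcal/day.
TEE = BMR × activity factor = 2115.25 × 1.375 = 2908.4688 kcal/day.

2908 kcal per day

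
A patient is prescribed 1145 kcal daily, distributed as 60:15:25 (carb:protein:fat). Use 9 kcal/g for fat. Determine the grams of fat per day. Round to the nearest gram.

32 g/day

Fat energy = 25% × 1145 = 286.25 kcal.
At 9 kcal/g: 286.25 ÷ 9 = 31.8056 g.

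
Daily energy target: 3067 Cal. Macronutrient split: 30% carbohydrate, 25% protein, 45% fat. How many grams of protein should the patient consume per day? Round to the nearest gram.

192 g/day

Protein energy = 25% × 3067 = 766.75 kcal.
At 4 kcal/g: 766.75 ÷ 4 = 191.6875 g.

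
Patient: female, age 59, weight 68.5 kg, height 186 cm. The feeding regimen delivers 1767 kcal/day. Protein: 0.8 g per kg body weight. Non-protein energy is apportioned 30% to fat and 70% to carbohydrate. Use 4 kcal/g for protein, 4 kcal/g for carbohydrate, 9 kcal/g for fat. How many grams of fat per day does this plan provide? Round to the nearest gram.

52 g/day

Protein = 0.8 × 68.5 = 54.8 g → 54.8 × 4 = 219.2 kcal.
Non-protein calories = 1767 − 219.2 = 1547.8 kcal.
Fat: 30% × 1547.8 = 464.34 kcal; carbohydrate: 1083.46 kcal.
Fat: 464.34 kcal ÷ 9 kcal/g = 51.5933 g.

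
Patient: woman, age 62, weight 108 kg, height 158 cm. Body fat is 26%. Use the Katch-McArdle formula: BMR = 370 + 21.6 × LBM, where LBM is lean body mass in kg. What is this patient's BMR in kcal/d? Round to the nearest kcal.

LBM = 108 × (1 − 0.26) = 79.92 kg. Katch-McArdle: BMR = 370 + 21.6 × 79.92 = 2096.272 kcal/day.

2096 kcal/d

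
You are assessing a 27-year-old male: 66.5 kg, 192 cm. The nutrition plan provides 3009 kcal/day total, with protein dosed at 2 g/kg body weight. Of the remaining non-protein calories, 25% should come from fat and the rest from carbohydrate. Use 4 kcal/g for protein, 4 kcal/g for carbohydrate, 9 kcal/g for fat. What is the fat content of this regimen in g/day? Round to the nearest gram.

69 g/day

Protein = 2 × 66.5 = 133 g → 133 × 4 = 532 kcal.
Non-protein calories = 3009 − 532 = 2477 kcal.
Fat: 25% × 2477 = 619.25 kcal; carbohydrate: 1857.75 kcal.
Fat: 619.25 kcal ÷ 9 kcal/g = 68.8056 g.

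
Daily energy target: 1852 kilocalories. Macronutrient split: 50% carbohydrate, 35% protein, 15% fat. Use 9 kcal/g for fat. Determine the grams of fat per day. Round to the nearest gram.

31 g/day

Fat energy = 15% × 1852 = 277.8 kcal.
At 9 kcal/g: 277.8 ÷ 9 = 30.8667 g.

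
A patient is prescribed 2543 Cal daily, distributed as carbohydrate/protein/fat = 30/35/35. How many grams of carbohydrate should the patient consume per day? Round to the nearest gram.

Carbohydrate energy = 30% × 2543 = 762.9 kcal.
At 4 kcal/g: 762.9 ÷ 4 = 190.725 g.

191 g/day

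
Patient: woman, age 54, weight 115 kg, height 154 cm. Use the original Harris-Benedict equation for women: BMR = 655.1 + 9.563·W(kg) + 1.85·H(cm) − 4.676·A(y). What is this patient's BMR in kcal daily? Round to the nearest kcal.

Harris-Benedict: BMR = 655.1 + 9.563(115) + 1.85(154) − 4.676(54) = 1787.241 kcal/day.

1787 kcal daily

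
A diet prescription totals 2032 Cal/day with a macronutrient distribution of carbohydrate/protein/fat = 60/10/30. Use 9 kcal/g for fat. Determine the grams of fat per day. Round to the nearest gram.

68 g/day

Fat energy = 30% × 2032 = 609.6 kcal.
At 9 kcal/g: 609.6 ÷ 9 = 67.7333 g.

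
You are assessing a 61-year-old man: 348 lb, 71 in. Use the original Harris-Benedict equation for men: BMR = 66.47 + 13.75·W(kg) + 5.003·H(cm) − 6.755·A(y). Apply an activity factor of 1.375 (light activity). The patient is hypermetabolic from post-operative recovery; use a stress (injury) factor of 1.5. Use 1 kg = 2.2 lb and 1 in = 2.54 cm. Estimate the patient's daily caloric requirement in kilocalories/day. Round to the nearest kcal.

Convert to metric: weight = 348 ÷ 2.2 = 158.1818 kg; height = 71 × 2.54 = 180.34 cm.
Harris-Benedict: BMR = 66.47 + 13.75(158.1818) + 5.003(180.34) − 6.755(61) = 2731.656 kcal/day.
TEE = BMR × activity factor = 2731.656 × 1.375 = 3756.027 kcal/day.
Apply stress factor: 3756.027 × 1.5 = 5634.0405 kcal/day.

5634 kilocalories/day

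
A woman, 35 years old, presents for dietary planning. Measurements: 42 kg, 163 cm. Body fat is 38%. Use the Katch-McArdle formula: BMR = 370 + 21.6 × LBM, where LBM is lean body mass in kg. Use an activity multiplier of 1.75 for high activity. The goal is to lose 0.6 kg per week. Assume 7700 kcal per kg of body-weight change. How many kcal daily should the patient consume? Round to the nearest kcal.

LBM = 42 × (1 − 0.38) = 26.04 kg. Katch-McArdle: BMR = 370 + 21.6 × 26.04 = 932.464 kcal/day.
TEE = 932.464 × 1.75 = 1631.812 kcal/day.
Required daily deficit = 0.6 × 7700 ÷ 7 = 660 kcal/day.
Target intake = 1631.812 − 660 = 971.812 kcal/day.

972 kcal daily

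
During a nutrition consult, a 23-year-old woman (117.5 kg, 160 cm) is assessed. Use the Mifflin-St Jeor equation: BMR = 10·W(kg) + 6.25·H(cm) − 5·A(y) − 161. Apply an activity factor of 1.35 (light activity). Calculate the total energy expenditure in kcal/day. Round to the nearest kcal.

2564 kcal/day

Mifflin-St Jeor (female): BMR = 10(117.5) + 6.25(160) − 5(23) − 161 = 1175 + 1000 − 115 − 161 = 1899 kcal/day.
TEE = BMR × activity factor = 1899 × 1.35 = 2563.65 kcal/day.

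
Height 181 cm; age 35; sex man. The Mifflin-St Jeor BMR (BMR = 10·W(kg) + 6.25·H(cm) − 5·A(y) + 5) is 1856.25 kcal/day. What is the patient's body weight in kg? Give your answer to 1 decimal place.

1856.25 = 10·W + 6.25(181) − 5(35) + 5
10·W = 1856.25 − 961.25 = 895, so W = 89.5 kg.

89.5 kg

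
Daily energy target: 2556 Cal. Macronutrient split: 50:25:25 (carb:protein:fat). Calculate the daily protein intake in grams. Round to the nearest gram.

Protein energy = 25% × 2556 = 639 kcal.
At 4 kcal/g: 639 ÷ 4 = 159.75 g.

160 g/day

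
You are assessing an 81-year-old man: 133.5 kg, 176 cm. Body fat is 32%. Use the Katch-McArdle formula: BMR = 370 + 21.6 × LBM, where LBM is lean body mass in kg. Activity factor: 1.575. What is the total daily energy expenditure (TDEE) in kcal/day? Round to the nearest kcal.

3671 kcal/day

LBM = 133.5 × (1 − 0.32) = 90.78 kg. Katch-McArdle: BMR = 370 + 21.6 × 90.78 = 2330.848 kcal/day.
TEE = BMR × activity factor = 2330.848 × 1.575 = 3671.0856 kcal/day.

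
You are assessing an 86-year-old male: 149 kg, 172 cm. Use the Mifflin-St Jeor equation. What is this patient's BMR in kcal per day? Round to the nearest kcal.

2140 kcal per day

Mifflin-St Jeor (male): BMR = 10(149) + 6.25(172) − 5(86) + 5 = 1490 + 1075 − 430 + 5 = 2140 kcal/day.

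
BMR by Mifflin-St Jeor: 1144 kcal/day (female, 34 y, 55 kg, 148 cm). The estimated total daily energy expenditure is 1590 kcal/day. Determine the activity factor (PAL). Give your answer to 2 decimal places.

Activity factor = TEE ÷ BMR = 1590 ÷ 1144 = 1.39.

1.39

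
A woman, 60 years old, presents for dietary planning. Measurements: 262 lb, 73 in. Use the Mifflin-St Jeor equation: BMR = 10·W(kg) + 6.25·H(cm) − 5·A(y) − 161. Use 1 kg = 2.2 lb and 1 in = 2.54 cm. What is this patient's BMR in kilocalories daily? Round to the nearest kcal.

1889 kilocalories daily

Convert to metric: weight = 262 ÷ 2.2 = 119.0909 kg; height = 73 × 2.54 = 185.42 cm.
Mifflin-St Jeor (female): BMR = 10(119.0909) + 6.25(185.42) − 5(60) − 161 = 1190.9091 + 1158.875 − 300 − 161 = 1888.7841 kcal/day.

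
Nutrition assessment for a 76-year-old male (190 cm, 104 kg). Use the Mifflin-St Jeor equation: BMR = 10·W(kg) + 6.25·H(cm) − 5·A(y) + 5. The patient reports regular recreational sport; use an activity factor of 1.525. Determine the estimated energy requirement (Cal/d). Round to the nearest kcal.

Mifflin-St Jeor (male): BMR = 10(104) + 6.25(190) − 5(76) + 5 = 1040 + 1187.5 − 380 + 5 = 1852.5 kcal/day.
TEE = BMR × activity factor = 1852.5 × 1.525 = 2825.0625 kcal/day.

2825 Cal/d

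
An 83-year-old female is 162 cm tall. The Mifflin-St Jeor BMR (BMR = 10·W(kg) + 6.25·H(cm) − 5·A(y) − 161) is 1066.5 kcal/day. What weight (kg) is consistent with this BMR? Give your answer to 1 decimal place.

63.0 kg

1066.5 = 10·W + 6.25(162) − 5(83) − 161
10·W = 1066.5 − 436.5 = 630, so W = 63 kg.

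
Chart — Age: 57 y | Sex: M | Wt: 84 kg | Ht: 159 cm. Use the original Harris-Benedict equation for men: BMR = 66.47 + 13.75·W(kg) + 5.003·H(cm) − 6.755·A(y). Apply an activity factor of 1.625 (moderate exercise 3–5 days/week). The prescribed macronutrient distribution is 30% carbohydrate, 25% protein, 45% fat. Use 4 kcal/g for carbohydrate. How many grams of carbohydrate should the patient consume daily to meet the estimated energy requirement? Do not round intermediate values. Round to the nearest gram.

199 g/day

Harris-Benedict: BMR = 66.47 + 13.75(84) + 5.003(159) − 6.755(57) = 1631.912 kcal/day.
TEE = 1631.912 × 1.625 = 2651.857 kcal/day.
Carbohydrate energy = 30% × 2651.857 = 795.5571 kcal.
Carbohydrate = 795.5571 ÷ 4 kcal/g = 198.8893 g.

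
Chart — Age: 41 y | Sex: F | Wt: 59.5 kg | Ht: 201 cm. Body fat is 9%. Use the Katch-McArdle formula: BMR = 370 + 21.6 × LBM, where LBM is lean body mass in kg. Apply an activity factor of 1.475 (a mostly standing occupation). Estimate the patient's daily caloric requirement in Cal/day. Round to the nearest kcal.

2271 Cal/day

LBM = 59.5 × (1 − 0.09) = 54.145 kg. Katch-McArdle: BMR = 370 + 21.6 × 54.145 = 1539.532 kcal/day.
TEE = BMR × activity factor = 1539.532 × 1.475 = 2270.8097 kcal/day.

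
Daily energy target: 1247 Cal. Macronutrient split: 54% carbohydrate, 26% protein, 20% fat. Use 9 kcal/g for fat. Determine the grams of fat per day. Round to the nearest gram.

Fat energy = 20% × 1247 = 249.4 kcal.
At 9 kcal/g: 249.4 ÷ 9 = 27.7111 g.

28 g/day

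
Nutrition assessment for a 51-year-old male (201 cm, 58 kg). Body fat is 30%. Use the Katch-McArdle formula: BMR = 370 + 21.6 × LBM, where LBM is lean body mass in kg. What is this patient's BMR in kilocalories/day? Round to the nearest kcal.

1247 kilocalories/day

LBM = 58 × (1 − 0.3) = 40.6 kg. Katch-McArdle: BMR = 370 + 21.6 × 40.6 = 1246.96 kcal/day.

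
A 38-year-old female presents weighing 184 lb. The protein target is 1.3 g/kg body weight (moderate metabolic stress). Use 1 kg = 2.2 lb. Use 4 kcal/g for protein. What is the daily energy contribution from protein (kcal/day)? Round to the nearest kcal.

435 kcal/day

Weight in kg = 184 ÷ 2.2 = 83.6364 kg.
Protein = 1.3 g/kg × 83.6364 kg = 108.7273 g/day.
Protein energy = 108.7273 g × 4 kcal/g = 434.9091 kcal/day.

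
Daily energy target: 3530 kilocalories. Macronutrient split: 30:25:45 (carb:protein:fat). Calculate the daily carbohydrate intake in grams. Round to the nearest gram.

265 g/day

Carbohydrate energy = 30% × 3530 = 1059 kcal.
At 4 kcal/g: 1059 ÷ 4 = 264.75 g.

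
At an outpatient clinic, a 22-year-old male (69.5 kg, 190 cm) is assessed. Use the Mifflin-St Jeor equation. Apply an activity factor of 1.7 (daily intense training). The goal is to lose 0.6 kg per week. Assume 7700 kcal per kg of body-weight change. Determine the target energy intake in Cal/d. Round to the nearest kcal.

Mifflin-St Jeor (male): BMR = 10(69.5) + 6.25(190) − 5(22) + 5 = 695 + 1187.5 − 110 + 5 = 1777.5 kcal/day.
TEE = 1777.5 × 1.7 = 3021.75 kcal/day.
Required daily deficit = 0.6 × 7700 ÷ 7 = 660 kcal/day.
Target intake = 3021.75 − 660 = 2361.75 kcal/day.

2362 Cal/d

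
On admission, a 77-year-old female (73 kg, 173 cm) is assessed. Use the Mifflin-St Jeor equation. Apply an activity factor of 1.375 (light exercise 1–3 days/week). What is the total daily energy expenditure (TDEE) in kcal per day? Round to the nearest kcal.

Mifflin-St Jeor (female): BMR = 10(73) + 6.25(173) − 5(77) − 161 = 730 + 1081.25 − 385 − 161 = 1265.25 kcal/day.
TEE = BMR × activity factor = 1265.25 × 1.375 = 1739.7188 kcal/day.

1740 kcal per day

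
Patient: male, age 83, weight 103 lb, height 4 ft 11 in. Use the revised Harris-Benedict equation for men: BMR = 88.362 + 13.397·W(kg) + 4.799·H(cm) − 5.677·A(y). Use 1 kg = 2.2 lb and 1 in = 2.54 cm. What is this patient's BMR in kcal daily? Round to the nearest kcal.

Convert to metric: weight = 103 ÷ 2.2 = 46.8182 kg; height = (4×12 + 11) × 2.54 = 59 × 2.54 = 149.86 cm.
Harris-Benedict: BMR = 88.362 + 13.397(46.8182) + 4.799(149.86) − 5.677(83) = 963.5723 kcal/day.

964 kcal daily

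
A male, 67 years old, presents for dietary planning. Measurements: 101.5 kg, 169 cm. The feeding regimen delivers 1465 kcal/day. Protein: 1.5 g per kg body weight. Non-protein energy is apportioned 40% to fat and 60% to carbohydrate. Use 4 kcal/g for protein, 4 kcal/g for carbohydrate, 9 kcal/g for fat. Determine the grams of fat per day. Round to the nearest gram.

38 g/day

Protein = 1.5 × 101.5 = 152.25 g → 152.25 × 4 = 609 kcal.
Non-protein calories = 1465 − 609 = 856 kcal.
Fat: 40% × 856 = 342.4 kcal; carbohydrate: 513.6 kcal.
Fat: 342.4 kcal ÷ 9 kcal/g = 38.0444 g.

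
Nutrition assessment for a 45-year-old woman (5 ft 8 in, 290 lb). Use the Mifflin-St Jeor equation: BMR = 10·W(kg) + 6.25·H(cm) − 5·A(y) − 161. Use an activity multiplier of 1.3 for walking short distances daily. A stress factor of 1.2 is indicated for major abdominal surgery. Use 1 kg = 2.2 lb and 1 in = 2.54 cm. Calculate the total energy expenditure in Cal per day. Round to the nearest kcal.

3138 Cal per day

Convert to metric: weight = 290 ÷ 2.2 = 131.8182 kg; height = (5×12 + 8) × 2.54 = 68 × 2.54 = 172.72 cm.
Mifflin-St Jeor (female): BMR = 10(131.8182) + 6.25(172.72) − 5(45) − 161 = 1318.1818 + 1079.5 − 225 − 161 = 2011.6818 kcal/day.
TEE = BMR × activity factor = 2011.6818 × 1.3 = 2615.1864 kcal/day.
Apply stress factor: 2615.1864 × 1.2 = 3138.2236 kcal/day.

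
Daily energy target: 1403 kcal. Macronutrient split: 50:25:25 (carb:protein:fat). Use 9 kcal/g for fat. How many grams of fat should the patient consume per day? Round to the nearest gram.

39 g/day

Fat energy = 25% × 1403 = 350.75 kcal.
At 9 kcal/g: 350.75 ÷ 9 = 38.9722 g.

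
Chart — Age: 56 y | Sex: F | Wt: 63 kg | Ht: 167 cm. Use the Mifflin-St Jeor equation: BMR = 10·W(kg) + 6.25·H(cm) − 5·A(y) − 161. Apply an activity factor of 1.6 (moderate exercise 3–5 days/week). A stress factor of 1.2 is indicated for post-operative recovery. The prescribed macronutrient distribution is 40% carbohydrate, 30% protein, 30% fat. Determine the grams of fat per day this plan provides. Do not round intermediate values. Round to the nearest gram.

Mifflin-St Jeor (female): BMR = 10(63) + 6.25(167) − 5(56) − 161 = 630 + 1043.75 − 280 − 161 = 1232.75 kcal/day.
TEE = 1232.75 × 1.6 = 1972.4 kcal/day.
With stress factor 1.2: 1972.4 × 1.2 = 2366.88 kcal/day.
Fat energy = 30% × 2366.88 = 710.064 kcal.
Fat = 710.064 ÷ 9 kcal/g = 78.896 g.

79 g/day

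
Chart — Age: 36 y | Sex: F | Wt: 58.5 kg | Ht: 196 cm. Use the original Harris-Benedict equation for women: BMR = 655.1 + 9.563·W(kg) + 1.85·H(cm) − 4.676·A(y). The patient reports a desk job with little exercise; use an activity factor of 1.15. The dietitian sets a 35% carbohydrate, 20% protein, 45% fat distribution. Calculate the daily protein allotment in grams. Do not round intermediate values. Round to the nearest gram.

Harris-Benedict: BMR = 655.1 + 9.563(58.5) + 1.85(196) − 4.676(36) = 1408.7995 kcal/day.
TEE = 1408.7995 × 1.15 = 1620.1194 kcal/day.
Protein energy = 20% × 1620.1194 = 324.0239 kcal.
Protein = 324.0239 ÷ 4 kcal/g = 81.006 g.

81 g/day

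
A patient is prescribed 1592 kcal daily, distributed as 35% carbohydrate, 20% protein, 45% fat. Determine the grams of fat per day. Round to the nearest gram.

Fat energy = 45% × 1592 = 716.4 kcal.
At 9 kcal/g: 716.4 ÷ 9 = 79.6 g.

80 g/day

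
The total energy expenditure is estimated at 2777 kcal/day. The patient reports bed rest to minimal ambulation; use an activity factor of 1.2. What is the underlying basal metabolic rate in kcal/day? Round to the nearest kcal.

BMR = TEE ÷ activity factor = 2777 ÷ 1.2 = 2314.1667 kcal/day.

2314 kcal/day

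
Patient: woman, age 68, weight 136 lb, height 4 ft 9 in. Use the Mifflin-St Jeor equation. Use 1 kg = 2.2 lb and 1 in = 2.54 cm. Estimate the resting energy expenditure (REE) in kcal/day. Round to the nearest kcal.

1022 kcal/day

Convert to metric: weight = 136 ÷ 2.2 = 61.8182 kg; height = (4×12 + 9) × 2.54 = 57 × 2.54 = 144.78 cm.
Mifflin-St Jeor (female): BMR = 10(61.8182) + 6.25(144.78) − 5(68) − 161 = 618.1818 + 904.875 − 340 − 161 = 1022.0568 kcal/day.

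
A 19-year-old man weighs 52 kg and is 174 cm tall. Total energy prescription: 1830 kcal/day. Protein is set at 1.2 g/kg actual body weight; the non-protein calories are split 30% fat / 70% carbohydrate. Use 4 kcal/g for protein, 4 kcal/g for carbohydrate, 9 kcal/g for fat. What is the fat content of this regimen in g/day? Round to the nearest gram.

53 g/day

Protein = 1.2 × 52 = 62.4 g → 62.4 × 4 = 249.6 kcal.
Non-protein calories = 1830 − 249.6 = 1580.4 kcal.
Fat: 30% × 1580.4 = 474.12 kcal; carbohydrate: 1106.28 kcal.
Fat: 474.12 kcal ÷ 9 kcal/g = 52.68 g.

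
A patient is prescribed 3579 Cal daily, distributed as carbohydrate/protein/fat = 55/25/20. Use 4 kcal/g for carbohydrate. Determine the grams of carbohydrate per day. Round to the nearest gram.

492 g/day

Carbohydrate energy = 55% × 3579 = 1968.45 kcal.
At 4 kcal/g: 1968.45 ÷ 4 = 492.1125 g.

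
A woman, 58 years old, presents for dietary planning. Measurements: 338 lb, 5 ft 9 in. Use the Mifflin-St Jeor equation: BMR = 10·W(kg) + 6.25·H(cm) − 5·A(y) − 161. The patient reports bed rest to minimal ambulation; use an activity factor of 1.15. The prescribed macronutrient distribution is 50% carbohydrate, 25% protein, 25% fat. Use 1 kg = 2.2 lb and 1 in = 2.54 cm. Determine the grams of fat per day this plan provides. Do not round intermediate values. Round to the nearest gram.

70 g/day

Convert to metric: weight = 338 ÷ 2.2 = 153.6364 kg; height = (5×12 + 9) × 2.54 = 69 × 2.54 = 175.26 cm.
Mifflin-St Jeor (female): BMR = 10(153.6364) + 6.25(175.26) − 5(58) − 161 = 1536.3636 + 1095.375 − 290 − 161 = 2180.7386 kcal/day.
TEE = 2180.7386 × 1.15 = 2507.8494 kcal/day.
Fat energy = 25% × 2507.8494 = 626.9624 kcal.
Fat = 626.9624 ÷ 9 kcal/g = 69.6625 g.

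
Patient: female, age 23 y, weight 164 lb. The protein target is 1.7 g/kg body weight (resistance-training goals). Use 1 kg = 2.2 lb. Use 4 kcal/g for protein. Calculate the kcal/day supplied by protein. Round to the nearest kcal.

507 kcal/day

Weight in kg = 164 ÷ 2.2 = 74.5455 kg.
Protein = 1.7 g/kg × 74.5455 kg = 126.7273 g/day.
Protein energy = 126.7273 g × 4 kcal/g = 506.9091 kcal/day.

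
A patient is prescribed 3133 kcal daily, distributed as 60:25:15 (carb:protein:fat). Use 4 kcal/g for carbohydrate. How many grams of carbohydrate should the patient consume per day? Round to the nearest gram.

470 g/day

Carbohydrate energy = 60% × 3133 = 1879.8 kcal.
At 4 kcal/g: 1879.8 ÷ 4 = 469.95 g.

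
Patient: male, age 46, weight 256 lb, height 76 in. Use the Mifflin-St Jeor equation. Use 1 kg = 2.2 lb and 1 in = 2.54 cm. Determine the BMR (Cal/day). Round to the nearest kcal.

Convert to metric: weight = 256 ÷ 2.2 = 116.3636 kg; height = 76 × 2.54 = 193.04 cm.
Mifflin-St Jeor (male): BMR = 10(116.3636) + 6.25(193.04) − 5(46) + 5 = 1163.6364 + 1206.5 − 230 + 5 = 2145.1364 kcal/day.

2145 Cal/day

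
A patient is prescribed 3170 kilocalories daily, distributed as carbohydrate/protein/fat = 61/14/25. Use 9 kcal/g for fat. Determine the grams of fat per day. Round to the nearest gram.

Fat energy = 25% × 3170 = 792.5 kcal.
At 9 kcal/g: 792.5 ÷ 9 = 88.0556 g.

88 g/day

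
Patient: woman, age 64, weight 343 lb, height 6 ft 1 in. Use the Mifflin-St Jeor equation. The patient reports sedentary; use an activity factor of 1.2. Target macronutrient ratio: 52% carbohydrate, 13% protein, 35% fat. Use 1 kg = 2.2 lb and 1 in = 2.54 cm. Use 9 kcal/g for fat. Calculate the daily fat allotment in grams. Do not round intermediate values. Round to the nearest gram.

Convert to metric: weight = 343 ÷ 2.2 = 155.9091 kg; height = (6×12 + 1) × 2.54 = 73 × 2.54 = 185.42 cm.
Mifflin-St Jeor (female): BMR = 10(155.9091) + 6.25(185.42) − 5(64) − 161 = 1559.0909 + 1158.875 − 320 − 161 = 2236.9659 kcal/day.
TEE = 2236.9659 × 1.2 = 2684.3591 kcal/day.
Fat energy = 35% × 2684.3591 = 939.5257 kcal.
Fat = 939.5257 ÷ 9 kcal/g = 104.3917 g.

104 g/day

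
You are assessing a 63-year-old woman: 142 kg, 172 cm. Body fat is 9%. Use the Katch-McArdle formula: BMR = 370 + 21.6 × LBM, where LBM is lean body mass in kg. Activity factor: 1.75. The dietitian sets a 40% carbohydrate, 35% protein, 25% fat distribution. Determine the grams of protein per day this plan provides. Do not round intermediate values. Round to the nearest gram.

484 g/day

LBM = 142 × (1 − 0.09) = 129.22 kg. Katch-McArdle: BMR = 370 + 21.6 × 129.22 = 3161.152 kcal/day.
TEE = 3161.152 × 1.75 = 5532.016 kcal/day.
Protein energy = 35% × 5532.016 = 1936.2056 kcal.
Protein = 1936.2056 ÷ 4 kcal/g = 484.0514 g.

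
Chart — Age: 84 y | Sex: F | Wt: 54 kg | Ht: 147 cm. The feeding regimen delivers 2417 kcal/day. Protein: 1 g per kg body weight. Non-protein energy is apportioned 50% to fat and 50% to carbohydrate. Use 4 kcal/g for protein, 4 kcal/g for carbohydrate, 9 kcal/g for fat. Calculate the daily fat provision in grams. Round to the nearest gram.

Protein = 1 × 54 = 54 g → 54 × 4 = 216 kcal.
Non-protein calories = 2417 − 216 = 2201 kcal.
Fat: 50% × 2201 = 1100.5 kcal; carbohydrate: 1100.5 kcal.
Fat: 1100.5 kcal ÷ 9 kcal/g = 122.2778 g.

122 g/day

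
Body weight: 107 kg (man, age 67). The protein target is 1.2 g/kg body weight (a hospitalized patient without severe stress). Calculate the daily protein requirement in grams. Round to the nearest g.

128 g/day

Protein = 1.2 g/kg × 107 kg = 128.4 g/day.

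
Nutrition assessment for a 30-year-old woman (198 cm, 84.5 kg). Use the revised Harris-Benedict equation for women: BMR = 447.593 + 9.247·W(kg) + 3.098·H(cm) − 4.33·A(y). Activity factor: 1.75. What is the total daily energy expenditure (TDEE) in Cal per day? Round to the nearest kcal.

Harris-Benedict: BMR = 447.593 + 9.247(84.5) + 3.098(198) − 4.33(30) = 1712.4685 kcal/day.
TEE = BMR × activity factor = 1712.4685 × 1.75 = 2996.8199 kcal/day.

2997 Cal per day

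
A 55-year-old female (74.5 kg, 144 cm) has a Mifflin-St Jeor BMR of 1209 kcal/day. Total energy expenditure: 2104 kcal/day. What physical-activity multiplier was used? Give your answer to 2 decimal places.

1.74

Activity factor = TEE ÷ BMR = 2104 ÷ 1209 = 1.74.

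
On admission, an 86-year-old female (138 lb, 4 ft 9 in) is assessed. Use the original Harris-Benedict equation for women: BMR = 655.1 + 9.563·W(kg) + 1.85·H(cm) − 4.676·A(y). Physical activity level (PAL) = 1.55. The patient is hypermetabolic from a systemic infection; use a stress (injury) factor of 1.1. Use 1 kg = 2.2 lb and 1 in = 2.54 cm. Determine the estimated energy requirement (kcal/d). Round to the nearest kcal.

1911 kcal/d

Convert to metric: weight = 138 ÷ 2.2 = 62.7273 kg; height = (4×12 + 9) × 2.54 = 57 × 2.54 = 144.78 cm.
Harris-Benedict: BMR = 655.1 + 9.563(62.7273) + 1.85(144.78) − 4.676(86) = 1120.6679 kcal/day.
TEE = BMR × activity factor = 1120.6679 × 1.55 = 1737.0353 kcal/day.
Apply stress factor: 1737.0353 × 1.1 = 1910.7388 kcal/day.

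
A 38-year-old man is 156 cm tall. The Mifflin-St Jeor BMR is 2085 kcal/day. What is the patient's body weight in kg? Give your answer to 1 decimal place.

2085 = 10·W + 6.25(156) − 5(38) + 5
10·W = 2085 − 790 = 1295, so W = 129.5 kg.

129.5 kg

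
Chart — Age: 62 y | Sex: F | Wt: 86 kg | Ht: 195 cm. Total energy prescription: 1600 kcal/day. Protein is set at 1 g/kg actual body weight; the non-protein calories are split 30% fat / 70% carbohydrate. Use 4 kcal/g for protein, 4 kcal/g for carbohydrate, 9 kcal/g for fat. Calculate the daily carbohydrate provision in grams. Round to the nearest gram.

Protein = 1 × 86 = 86 g → 86 × 4 = 344 kcal.
Non-protein calories = 1600 − 344 = 1256 kcal.
Fat: 30% × 1256 = 376.8 kcal; carbohydrate: 879.2 kcal.
Carbohydrate: 879.2 kcal ÷ 4 kcal/g = 219.8 g.

220 g/day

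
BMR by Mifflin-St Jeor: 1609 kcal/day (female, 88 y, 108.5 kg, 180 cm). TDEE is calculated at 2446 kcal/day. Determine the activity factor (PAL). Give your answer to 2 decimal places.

Activity factor = TEE ÷ BMR = 2446 ÷ 1609 = 1.52.

1.52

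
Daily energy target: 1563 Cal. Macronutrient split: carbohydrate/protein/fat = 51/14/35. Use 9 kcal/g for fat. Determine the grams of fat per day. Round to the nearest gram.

61 g/day

Fat energy = 35% × 1563 = 547.05 kcal.
At 9 kcal/g: 547.05 ÷ 9 = 60.7833 g.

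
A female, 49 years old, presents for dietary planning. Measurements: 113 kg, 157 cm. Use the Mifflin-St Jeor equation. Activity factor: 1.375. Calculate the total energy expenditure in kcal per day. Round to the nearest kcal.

2345 kcal per day

Mifflin-St Jeor (female): BMR = 10(113) + 6.25(157) − 5(49) − 161 = 1130 + 981.25 − 245 − 161 = 1705.25 kcal/day.
TEE = BMR × activity factor = 1705.25 × 1.375 = 2344.7188 kcal/day.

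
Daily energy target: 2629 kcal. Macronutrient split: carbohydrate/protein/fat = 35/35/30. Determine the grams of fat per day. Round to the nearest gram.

Fat energy = 30% × 2629 = 788.7 kcal.
At 9 kcal/g: 788.7 ÷ 9 = 87.6333 g.

88 g/day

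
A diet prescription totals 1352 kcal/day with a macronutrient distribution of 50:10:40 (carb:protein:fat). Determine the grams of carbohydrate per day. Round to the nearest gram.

Carbohydrate energy = 50% × 1352 = 676 kcal.
At 4 kcal/g: 676 ÷ 4 = 169 g.

169 g/day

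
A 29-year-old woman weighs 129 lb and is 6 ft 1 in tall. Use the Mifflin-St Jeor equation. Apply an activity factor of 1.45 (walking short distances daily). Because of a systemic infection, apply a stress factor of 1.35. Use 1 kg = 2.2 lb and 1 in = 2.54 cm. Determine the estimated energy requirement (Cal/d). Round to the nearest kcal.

2817 Cal/d

Convert to metric: weight = 129 ÷ 2.2 = 58.6364 kg; height = (6×12 + 1) × 2.54 = 73 × 2.54 = 185.42 cm.
Mifflin-St Jeor (female): BMR = 10(58.6364) + 6.25(185.42) − 5(29) − 161 = 586.3636 + 1158.875 − 145 − 161 = 1439.2386 kcal/day.
TEE = BMR × activity factor = 1439.2386 × 1.45 = 2086.896 kcal/day.
Apply stress factor: 2086.896 × 1.35 = 2817.3096 kcal/day.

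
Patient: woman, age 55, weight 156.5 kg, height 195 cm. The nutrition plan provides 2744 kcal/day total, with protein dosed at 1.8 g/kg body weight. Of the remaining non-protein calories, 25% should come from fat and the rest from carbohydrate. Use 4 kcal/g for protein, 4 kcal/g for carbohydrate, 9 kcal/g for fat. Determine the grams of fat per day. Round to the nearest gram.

Protein = 1.8 × 156.5 = 281.7 g → 281.7 × 4 = 1126.8 kcal.
Non-protein calories = 2744 − 1126.8 = 1617.2 kcal.
Fat: 25% × 1617.2 = 404.3 kcal; carbohydrate: 1212.9 kcal.
Fat: 404.3 kcal ÷ 9 kcal/g = 44.9222 g.

45 g/day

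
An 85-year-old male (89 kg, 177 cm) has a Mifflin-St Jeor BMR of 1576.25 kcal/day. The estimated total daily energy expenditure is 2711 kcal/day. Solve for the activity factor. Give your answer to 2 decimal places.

Activity factor = TEE ÷ BMR = 2711 ÷ 1576.25 = 1.72.

1.72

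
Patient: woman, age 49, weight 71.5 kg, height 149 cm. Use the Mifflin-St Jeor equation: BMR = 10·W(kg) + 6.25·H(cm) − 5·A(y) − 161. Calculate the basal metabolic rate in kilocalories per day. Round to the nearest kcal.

Mifflin-St Jeor (female): BMR = 10(71.5) + 6.25(149) − 5(49) − 161 = 715 + 931.25 − 245 − 161 = 1240.25 kcal/day.

1240 kilocalories per day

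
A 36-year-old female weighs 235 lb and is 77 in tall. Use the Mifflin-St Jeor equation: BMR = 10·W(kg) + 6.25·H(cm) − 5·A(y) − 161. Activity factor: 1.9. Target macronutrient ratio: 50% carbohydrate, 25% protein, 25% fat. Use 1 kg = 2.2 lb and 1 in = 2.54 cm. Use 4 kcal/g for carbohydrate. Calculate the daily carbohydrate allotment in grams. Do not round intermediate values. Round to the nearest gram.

463 g/day

Convert to metric: weight = 235 ÷ 2.2 = 106.8182 kg; height = 77 × 2.54 = 195.58 cm.
Mifflin-St Jeor (female): BMR = 10(106.8182) + 6.25(195.58) − 5(36) − 161 = 1068.1818 + 1222.375 − 180 − 161 = 1949.5568 kcal/day.
TEE = 1949.5568 × 1.9 = 3704.158 kcal/day.
Carbohydrate energy = 50% × 3704.158 = 1852.079 kcal.
Carbohydrate = 1852.079 ÷ 4 kcal/g = 463.0197 g.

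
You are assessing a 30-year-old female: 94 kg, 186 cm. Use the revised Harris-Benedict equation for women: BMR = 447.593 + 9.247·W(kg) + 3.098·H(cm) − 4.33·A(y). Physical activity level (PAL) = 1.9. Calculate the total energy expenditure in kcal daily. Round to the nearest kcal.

3350 kcal daily

Harris-Benedict: BMR = 447.593 + 9.247(94) + 3.098(186) − 4.33(30) = 1763.139 kcal/day.
TEE = BMR × activity factor = 1763.139 × 1.9 = 3349.9641 kcal/day.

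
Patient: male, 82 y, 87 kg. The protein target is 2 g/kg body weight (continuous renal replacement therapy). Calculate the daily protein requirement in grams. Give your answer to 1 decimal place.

174.0 g/day

Protein = 2 g/kg × 87 kg = 174 g/day.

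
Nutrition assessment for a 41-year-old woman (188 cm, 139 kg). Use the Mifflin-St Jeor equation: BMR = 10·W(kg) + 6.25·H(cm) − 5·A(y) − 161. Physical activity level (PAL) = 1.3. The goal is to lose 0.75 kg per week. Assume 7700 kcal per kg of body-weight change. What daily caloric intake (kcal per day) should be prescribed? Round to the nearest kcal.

2034 kcal per day

Mifflin-St Jeor (female): BMR = 10(139) + 6.25(188) − 5(41) − 161 = 1390 + 1175 − 205 − 161 = 2199 kcal/day.
TEE = 2199 × 1.3 = 2858.7 kcal/day.
Required daily deficit = 0.75 × 7700 ÷ 7 = 825 kcal/day.
Target intake = 2858.7 − 825 = 2033.7 kcal/day.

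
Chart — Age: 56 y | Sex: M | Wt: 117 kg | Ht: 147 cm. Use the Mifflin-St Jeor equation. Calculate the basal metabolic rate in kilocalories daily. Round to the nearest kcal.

Mifflin-St Jeor (male): BMR = 10(117) + 6.25(147) − 5(56) + 5 = 1170 + 918.75 − 280 + 5 = 1813.75 kcal/day.

1814 kilocalories daily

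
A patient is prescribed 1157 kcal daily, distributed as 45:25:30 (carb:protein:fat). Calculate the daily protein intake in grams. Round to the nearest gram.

72 g/day

Protein energy = 25% × 1157 = 289.25 kcal.
At 4 kcal/g: 289.25 ÷ 4 = 72.3125 g.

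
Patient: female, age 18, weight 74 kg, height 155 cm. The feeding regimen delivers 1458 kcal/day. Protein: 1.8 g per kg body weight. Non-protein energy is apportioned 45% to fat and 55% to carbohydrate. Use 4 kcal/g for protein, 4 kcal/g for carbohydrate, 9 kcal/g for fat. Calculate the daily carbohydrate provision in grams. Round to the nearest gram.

Protein = 1.8 × 74 = 133.2 g → 133.2 × 4 = 532.8 kcal.
Non-protein calories = 1458 − 532.8 = 925.2 kcal.
Fat: 45% × 925.2 = 416.34 kcal; carbohydrate: 508.86 kcal.
Carbohydrate: 508.86 kcal ÷ 4 kcal/g = 127.215 g.

127 g/day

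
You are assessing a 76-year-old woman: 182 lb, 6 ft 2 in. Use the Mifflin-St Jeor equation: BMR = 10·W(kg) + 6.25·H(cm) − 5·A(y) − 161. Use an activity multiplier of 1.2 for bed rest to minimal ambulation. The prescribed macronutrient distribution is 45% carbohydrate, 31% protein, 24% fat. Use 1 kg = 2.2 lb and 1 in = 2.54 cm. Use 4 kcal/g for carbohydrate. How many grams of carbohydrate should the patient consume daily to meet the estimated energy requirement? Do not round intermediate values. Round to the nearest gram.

197 g/day

Convert to metric: weight = 182 ÷ 2.2 = 82.7273 kg; height = (6×12 + 2) × 2.54 = 74 × 2.54 = 187.96 cm.
Mifflin-St Jeor (female): BMR = 10(82.7273) + 6.25(187.96) − 5(76) − 161 = 827.2727 + 1174.75 − 380 − 161 = 1461.0227 kcal/day.
TEE = 1461.0227 × 1.2 = 1753.2273 kcal/day.
Carbohydrate energy = 45% × 1753.2273 = 788.9523 kcal.
Carbohydrate = 788.9523 ÷ 4 kcal/g = 197.2381 g.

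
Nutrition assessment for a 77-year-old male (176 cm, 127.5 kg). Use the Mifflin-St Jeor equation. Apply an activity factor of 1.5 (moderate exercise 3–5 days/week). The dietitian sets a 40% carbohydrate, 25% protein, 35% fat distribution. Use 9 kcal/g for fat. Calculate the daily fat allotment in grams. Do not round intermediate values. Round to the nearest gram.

116 g/day

Mifflin-St Jeor (male): BMR = 10(127.5) + 6.25(176) − 5(77) + 5 = 1275 + 1100 − 385 + 5 = 1995 kcal/day.
TEE = 1995 × 1.5 = 2992.5 kcal/day.
Fat energy = 35% × 2992.5 = 1047.375 kcal.
Fat = 1047.375 ÷ 9 kcal/g = 116.375 g.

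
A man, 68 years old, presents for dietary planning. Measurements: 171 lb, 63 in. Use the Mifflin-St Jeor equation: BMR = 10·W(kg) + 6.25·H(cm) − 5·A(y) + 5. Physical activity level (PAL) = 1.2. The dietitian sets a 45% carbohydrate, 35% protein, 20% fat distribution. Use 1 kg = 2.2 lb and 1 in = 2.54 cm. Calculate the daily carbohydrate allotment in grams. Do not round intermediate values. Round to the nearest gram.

195 g/day

Convert to metric: weight = 171 ÷ 2.2 = 77.7273 kg; height = 63 × 2.54 = 160.02 cm.
Mifflin-St Jeor (male): BMR = 10(77.7273) + 6.25(160.02) − 5(68) + 5 = 777.2727 + 1000.125 − 340 + 5 = 1442.3977 kcal/day.
TEE = 1442.3977 × 1.2 = 1730.8773 kcal/day.
Carbohydrate energy = 45% × 1730.8773 = 778.8948 kcal.
Carbohydrate = 778.8948 ÷ 4 kcal/g = 194.7237 g.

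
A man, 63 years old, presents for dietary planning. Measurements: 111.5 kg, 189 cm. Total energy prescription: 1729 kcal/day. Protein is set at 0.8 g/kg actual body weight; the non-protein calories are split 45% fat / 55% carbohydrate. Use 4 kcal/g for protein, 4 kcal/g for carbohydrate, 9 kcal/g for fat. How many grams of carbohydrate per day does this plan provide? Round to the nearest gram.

189 g/day

Protein = 0.8 × 111.5 = 89.2 g → 89.2 × 4 = 356.8 kcal.
Non-protein calories = 1729 − 356.8 = 1372.2 kcal.
Fat: 45% × 1372.2 = 617.49 kcal; carbohydrate: 754.71 kcal.
Carbohydrate: 754.71 kcal ÷ 4 kcal/g = 188.6775 g.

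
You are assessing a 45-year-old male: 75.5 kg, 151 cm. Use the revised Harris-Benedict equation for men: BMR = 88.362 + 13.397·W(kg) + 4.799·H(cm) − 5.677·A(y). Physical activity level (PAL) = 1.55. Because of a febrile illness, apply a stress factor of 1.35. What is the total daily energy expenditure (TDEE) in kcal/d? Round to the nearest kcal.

Harris-Benedict: BMR = 88.362 + 13.397(75.5) + 4.799(151) − 5.677(45) = 1569.0195 kcal/day.
TEE = BMR × activity factor = 1569.0195 × 1.55 = 2431.9802 kcal/day.
Apply stress factor: 2431.9802 × 1.35 = 3283.1733 kcal/day.

3283 kcal/d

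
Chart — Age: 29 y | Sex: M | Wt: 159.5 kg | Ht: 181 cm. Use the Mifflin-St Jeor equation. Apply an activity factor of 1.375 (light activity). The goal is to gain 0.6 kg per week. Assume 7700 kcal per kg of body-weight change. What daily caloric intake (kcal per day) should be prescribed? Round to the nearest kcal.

Mifflin-St Jeor (male): BMR = 10(159.5) + 6.25(181) − 5(29) + 5 = 1595 + 1131.25 − 145 + 5 = 2586.25 kcal/day.
TEE = 2586.25 × 1.375 = 3556.0938 kcal/day.
Required daily surplus = 0.6 × 7700 ÷ 7 = 660 kcal/day.
Target intake = 3556.0938 + 660 = 4216.0938 kcal/day.

4216 kcal per day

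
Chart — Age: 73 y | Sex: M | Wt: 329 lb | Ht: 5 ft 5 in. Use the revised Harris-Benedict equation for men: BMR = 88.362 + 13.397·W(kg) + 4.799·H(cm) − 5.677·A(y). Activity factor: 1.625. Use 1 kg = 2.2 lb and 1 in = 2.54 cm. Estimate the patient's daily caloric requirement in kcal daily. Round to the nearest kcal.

4013 kcal daily

Convert to metric: weight = 329 ÷ 2.2 = 149.5455 kg; height = (5×12 + 5) × 2.54 = 65 × 2.54 = 165.1 cm.
Harris-Benedict: BMR = 88.362 + 13.397(149.5455) + 4.799(165.1) − 5.677(73) = 2469.7164 kcal/day.
TEE = BMR × activity factor = 2469.7164 × 1.625 = 4013.2891 kcal/day.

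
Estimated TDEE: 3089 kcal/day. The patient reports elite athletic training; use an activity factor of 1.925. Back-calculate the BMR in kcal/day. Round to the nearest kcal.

BMR = TEE ÷ activity factor = 3089 ÷ 1.925 = 1604.6753 kcal/day.

1605 kcal/day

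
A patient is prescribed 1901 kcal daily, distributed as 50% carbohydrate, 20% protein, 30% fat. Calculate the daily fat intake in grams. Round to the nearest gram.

Fat energy = 30% × 1901 = 570.3 kcal.
At 9 kcal/g: 570.3 ÷ 9 = 63.3667 g.

63 g/day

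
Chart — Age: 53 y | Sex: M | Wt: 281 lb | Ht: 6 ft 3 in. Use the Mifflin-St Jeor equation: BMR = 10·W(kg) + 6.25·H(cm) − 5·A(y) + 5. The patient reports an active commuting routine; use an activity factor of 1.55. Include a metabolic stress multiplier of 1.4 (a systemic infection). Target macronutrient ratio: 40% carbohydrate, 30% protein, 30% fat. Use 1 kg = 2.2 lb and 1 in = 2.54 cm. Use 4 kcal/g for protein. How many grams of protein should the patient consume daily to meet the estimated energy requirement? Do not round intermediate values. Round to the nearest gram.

Convert to metric: weight = 281 ÷ 2.2 = 127.7273 kg; height = (6×12 + 3) × 2.54 = 75 × 2.54 = 190.5 cm.
Mifflin-St Jeor (male): BMR = 10(127.7273) + 6.25(190.5) − 5(53) + 5 = 1277.2727 + 1190.625 − 265 + 5 = 2207.8977 kcal/day.
TEE = 2207.8977 × 1.55 = 3422.2415 kcal/day.
With stress factor 1.4: 3422.2415 × 1.4 = 4791.1381 kcal/day.
Protein energy = 30% × 4791.1381 = 1437.3414 kcal.
Protein = 1437.3414 ÷ 4 kcal/g = 359.3354 g.

359 g/day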